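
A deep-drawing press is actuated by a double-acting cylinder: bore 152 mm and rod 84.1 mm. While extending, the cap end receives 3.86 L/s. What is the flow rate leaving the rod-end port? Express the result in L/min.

Q_out ≈ 161 L/min

Cap-side area A_cap = π/4 × (152 mm)² = 18150 mm^2
Rod-side annular area A_ann = π/4 × (152² − 84.1²) = 12590 mm^2
Piston speed v = Q_in/A_cap; rod-end outflow Q_out = v × A_ann = Q_in × A_ann/A_cap.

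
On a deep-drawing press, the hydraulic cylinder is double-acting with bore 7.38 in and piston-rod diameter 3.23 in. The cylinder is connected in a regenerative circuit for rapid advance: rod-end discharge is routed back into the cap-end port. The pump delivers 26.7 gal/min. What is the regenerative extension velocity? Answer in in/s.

In regeneration the rod-end outflow joins the pump flow into the cap end, so the net volume the pump must supply per unit advance equals the rod cross-section area.
Rod cross-section A_rod = π/4 × (3.23 in)² = 8.194 in^2
v = Q_pump / A_rod

v ≈ 12.5 in/s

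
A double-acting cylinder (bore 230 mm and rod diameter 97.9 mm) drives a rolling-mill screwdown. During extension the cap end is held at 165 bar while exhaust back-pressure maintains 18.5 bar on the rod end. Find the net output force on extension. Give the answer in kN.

F ≈ 623 kN

Cap-side area A_cap = π/4 × (230 mm)² = 41550 mm^2
Rod-side annular area A_ann = π/4 × (230² − 97.9²) = 34020 mm^2
Net thrust = P_cap·A_cap − P_rod·A_ann = 685.5 kN − 62.94 kN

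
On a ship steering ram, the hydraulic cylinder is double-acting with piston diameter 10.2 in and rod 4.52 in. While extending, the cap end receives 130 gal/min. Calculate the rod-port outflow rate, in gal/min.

Q_out ≈ 104 gal/min

Cap-side area A_cap = π/4 × (10.2 in)² = 81.71 in^2
Rod-side annular area A_ann = π/4 × (10.2² − 4.52²) = 65.67 in^2
Piston speed v = Q_in/A_cap; rod-end outflow Q_out = v × A_ann = Q_in × A_ann/A_cap.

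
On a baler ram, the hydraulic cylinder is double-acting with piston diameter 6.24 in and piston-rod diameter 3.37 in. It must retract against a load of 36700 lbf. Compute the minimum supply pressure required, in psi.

P ≈ 1690 psi

Rod-side annular area A_ann = π/4 × (6.24² − 3.37²) = 21.66 in^2
Retraction: pressure acts on the annular area.
P = F / A = 36700 lbf / A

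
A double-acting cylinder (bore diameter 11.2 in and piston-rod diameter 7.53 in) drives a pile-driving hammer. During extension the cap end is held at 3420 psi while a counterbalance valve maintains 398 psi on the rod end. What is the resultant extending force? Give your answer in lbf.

F ≈ 3.15e5 lbf

Cap-side area A_cap = π/4 × (11.2 in)² = 98.52 in^2
Rod-side annular area A_ann = π/4 × (11.2² − 7.53²) = 53.99 in^2
Net thrust = P_cap·A_cap − P_rod·A_ann = 3.369e5 lbf − 21490 lbf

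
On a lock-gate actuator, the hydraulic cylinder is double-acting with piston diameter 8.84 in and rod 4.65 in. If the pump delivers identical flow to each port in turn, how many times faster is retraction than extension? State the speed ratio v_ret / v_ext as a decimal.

Cap-side area A_cap = π/4 × (8.84 in)² = 61.38 in^2
Rod-side annular area A_ann = π/4 × (8.84² − 4.65²) = 44.39 in^2
For equal Q, v ∝ 1/A, so v_ret/v_ext = A_cap/A_ann.

v_ret/v_ext ≈ 1.38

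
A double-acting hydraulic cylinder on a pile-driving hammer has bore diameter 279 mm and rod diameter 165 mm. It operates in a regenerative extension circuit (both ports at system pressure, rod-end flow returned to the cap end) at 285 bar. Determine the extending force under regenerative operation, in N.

F ≈ 6.09e5 N

With equal pressure on both faces, forces on the annular region cancel; the net push is pressure × rod cross-section.
Rod cross-section A_rod = π/4 × (165 mm)² = 21380 mm^2
F = P × A_rod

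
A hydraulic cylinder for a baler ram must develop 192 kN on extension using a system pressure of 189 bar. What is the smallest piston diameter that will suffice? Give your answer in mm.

Extension force acts on the full piston face: F = P × (π/4)D².
D = √(4F / (πP)) = √(4 × 192 kN / (π × 189 bar))

D ≈ 114 mm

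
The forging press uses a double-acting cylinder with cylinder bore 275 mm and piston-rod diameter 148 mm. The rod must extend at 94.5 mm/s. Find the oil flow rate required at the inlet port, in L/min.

Q ≈ 337 L/min

Cap-side area A_cap = π/4 × (275 mm)² = 59400 mm^2
Q = A × v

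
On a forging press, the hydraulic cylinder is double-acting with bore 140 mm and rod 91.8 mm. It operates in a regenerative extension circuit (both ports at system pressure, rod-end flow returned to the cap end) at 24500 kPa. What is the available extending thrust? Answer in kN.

With equal pressure on both faces, forces on the annular region cancel; the net push is pressure × rod cross-section.
Rod cross-section A_rod = π/4 × (91.8 mm)² = 6619 mm^2
F = P × A_rod

F ≈ 162 kN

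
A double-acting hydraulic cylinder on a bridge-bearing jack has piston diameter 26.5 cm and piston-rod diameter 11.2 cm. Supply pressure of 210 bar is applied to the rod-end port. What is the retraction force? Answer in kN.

F ≈ 951 kN

Rod-side annular area A_ann = π/4 × (26.5² − 11.2²) = 453.0 cm^2
On retraction the pressure acts on the annular area (bore minus rod).
F = P × A_ann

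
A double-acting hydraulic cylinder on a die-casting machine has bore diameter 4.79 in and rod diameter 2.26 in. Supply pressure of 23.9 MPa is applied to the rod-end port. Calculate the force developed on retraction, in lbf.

Rod-side annular area A_ann = π/4 × (4.79² − 2.26²) = 14.01 in^2
On retraction the pressure acts on the annular area (bore minus rod).
F = P × A_ann

F ≈ 48600 lbf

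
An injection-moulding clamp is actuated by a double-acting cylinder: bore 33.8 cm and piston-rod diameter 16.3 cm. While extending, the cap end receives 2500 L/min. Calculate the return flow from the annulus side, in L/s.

Q_out ≈ 32.0 L/s

Cap-side area A_cap = π/4 × (33.8 cm)² = 897.3 cm^2
Rod-side annular area A_ann = π/4 × (33.8² − 16.3²) = 688.6 cm^2
Piston speed v = Q_in/A_cap; rod-end outflow Q_out = v × A_ann = Q_in × A_ann/A_cap.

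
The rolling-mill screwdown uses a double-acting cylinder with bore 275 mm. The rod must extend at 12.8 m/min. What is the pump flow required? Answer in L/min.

Q ≈ 760 L/min

Cap-side area A_cap = π/4 × (275 mm)² = 59400 mm^2
Q = A × v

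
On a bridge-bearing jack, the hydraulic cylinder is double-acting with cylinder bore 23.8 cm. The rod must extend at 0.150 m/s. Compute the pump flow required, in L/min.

Q ≈ 400 L/min

Cap-side area A_cap = π/4 × (23.8 cm)² = 444.9 cm^2
Q = A × v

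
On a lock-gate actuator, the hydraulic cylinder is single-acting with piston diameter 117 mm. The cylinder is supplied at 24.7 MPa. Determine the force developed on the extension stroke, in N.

Cap-side area A_cap = π/4 × (117 mm)² = 10750 mm^2
F = P × A_cap = 24.7 MPa × A_cap

F ≈ 2.66e5 N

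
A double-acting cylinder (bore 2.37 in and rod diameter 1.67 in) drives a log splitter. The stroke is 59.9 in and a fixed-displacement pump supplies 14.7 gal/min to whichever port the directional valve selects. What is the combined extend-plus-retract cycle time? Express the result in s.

Cap-side area A_cap = π/4 × (2.37 in)² = 4.412 in^2
Rod-side annular area A_ann = π/4 × (2.37² − 1.67²) = 2.221 in^2
t_ext = A_cap·L/Q = 4.669 s
t_ret = A_ann·L/Q = 2.351 s
t_cycle = t_ext + t_ret

t ≈ 7.02 s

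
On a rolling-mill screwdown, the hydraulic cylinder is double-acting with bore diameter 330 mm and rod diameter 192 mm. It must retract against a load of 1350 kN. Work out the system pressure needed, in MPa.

Rod-side annular area A_ann = π/4 × (330² − 192²) = 56580 mm^2
Retraction: pressure acts on the annular area.
P = F / A = 1350 kN / A

P ≈ 23.9 MPa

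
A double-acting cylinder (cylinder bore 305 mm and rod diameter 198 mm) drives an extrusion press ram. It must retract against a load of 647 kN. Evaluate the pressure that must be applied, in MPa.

P ≈ 15.3 MPa

Rod-side annular area A_ann = π/4 × (305² − 198²) = 42270 mm^2
Retraction: pressure acts on the annular area.
P = F / A = 647 kN / A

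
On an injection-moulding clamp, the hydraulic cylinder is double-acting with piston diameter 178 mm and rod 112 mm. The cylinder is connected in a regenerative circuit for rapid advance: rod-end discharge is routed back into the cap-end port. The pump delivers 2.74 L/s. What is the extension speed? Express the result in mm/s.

In regeneration the rod-end outflow joins the pump flow into the cap end, so the net volume the pump must supply per unit advance equals the rod cross-section area.
Rod cross-section A_rod = π/4 × (112 mm)² = 9852 mm^2
v = Q_pump / A_rod

v ≈ 278 mm/s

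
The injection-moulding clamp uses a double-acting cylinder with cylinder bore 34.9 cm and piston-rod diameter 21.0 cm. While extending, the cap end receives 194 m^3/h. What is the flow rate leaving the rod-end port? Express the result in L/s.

Q_out ≈ 34.4 L/s

Cap-side area A_cap = π/4 × (34.9 cm)² = 956.6 cm^2
Rod-side annular area A_ann = π/4 × (34.9² − 21.0²) = 610.3 cm^2
Piston speed v = Q_in/A_cap; rod-end outflow Q_out = v × A_ann = Q_in × A_ann/A_cap.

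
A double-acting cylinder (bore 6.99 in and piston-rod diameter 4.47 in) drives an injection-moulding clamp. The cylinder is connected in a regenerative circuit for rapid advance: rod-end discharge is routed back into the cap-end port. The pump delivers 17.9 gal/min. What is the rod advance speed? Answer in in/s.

v ≈ 4.39 in/s

In regeneration the rod-end outflow joins the pump flow into the cap end, so the net volume the pump must supply per unit advance equals the rod cross-section area.
Rod cross-section A_rod = π/4 × (4.47 in)² = 15.69 in^2
v = Q_pump / A_rod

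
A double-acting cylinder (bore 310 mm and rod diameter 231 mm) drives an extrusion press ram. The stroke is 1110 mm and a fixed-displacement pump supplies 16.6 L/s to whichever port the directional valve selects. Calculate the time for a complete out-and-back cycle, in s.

Cap-side area A_cap = π/4 × (310 mm)² = 75480 mm^2
Rod-side annular area A_ann = π/4 × (310² − 231²) = 33570 mm^2
t_ext = A_cap·L/Q = 5.047 s
t_ret = A_ann·L/Q = 2.245 s
t_cycle = t_ext + t_ret

t ≈ 7.29 s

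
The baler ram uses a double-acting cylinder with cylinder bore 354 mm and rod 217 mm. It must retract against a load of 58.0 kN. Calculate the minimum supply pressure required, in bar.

P ≈ 9.44 bar

Rod-side annular area A_ann = π/4 × (354² − 217²) = 61440 mm^2
Retraction: pressure acts on the annular area.
P = F / A = 58.0 kN / A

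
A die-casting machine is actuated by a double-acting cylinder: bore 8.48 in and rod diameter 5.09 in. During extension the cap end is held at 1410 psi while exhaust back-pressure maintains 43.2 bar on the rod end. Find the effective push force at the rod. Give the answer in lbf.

Cap-side area A_cap = π/4 × (8.48 in)² = 56.48 in^2
Rod-side annular area A_ann = π/4 × (8.48² − 5.09²) = 36.13 in^2
Net thrust = P_cap·A_cap − P_rod·A_ann = 79630 lbf − 22640 lbf

F ≈ 57000 lbf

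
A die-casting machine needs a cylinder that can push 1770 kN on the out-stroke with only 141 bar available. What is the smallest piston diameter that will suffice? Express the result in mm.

D ≈ 400 mm

Extension force acts on the full piston face: F = P × (π/4)D².
D = √(4F / (πP)) = √(4 × 1770 kN / (π × 141 bar))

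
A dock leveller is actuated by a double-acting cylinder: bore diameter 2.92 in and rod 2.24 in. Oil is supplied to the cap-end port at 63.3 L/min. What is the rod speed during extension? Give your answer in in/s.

Cap-side area A_cap = π/4 × (2.92 in)² = 6.697 in^2
v = Q / A

v ≈ 9.61 in/s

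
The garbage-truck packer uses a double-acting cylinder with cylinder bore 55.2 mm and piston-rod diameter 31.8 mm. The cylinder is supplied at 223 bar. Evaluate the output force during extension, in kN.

F ≈ 53.4 kN

Cap-side area A_cap = π/4 × (55.2 mm)² = 2393 mm^2
F = P × A_cap = 223 bar × A_cap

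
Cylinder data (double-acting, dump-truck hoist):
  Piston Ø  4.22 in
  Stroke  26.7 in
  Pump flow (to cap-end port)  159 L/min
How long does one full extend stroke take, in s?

Cap-side area A_cap = π/4 × (4.22 in)² = 13.99 in^2
Swept volume V = A × L; t = V / Q = A·L / Q

t ≈ 2.31 s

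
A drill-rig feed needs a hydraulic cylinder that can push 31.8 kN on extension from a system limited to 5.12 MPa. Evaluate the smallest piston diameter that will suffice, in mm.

Extension force acts on the full piston face: F = P × (π/4)D².
D = √(4F / (πP)) = √(4 × 31.8 kN / (π × 5.12 MPa))

D ≈ 88.9 mm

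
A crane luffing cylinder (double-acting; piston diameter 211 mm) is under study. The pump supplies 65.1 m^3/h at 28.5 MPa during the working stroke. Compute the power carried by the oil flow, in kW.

Hydraulic power = P × Q

W ≈ 515 kW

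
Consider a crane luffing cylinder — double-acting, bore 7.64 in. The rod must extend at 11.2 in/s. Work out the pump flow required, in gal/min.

Cap-side area A_cap = π/4 × (7.64 in)² = 45.84 in^2
Q = A × v

Q ≈ 133 gal/min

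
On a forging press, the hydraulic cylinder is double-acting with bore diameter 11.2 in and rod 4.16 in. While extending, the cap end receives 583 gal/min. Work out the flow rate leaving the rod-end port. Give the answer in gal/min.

Cap-side area A_cap = π/4 × (11.2 in)² = 98.52 in^2
Rod-side annular area A_ann = π/4 × (11.2² − 4.16²) = 84.93 in^2
Piston speed v = Q_in/A_cap; rod-end outflow Q_out = v × A_ann = Q_in × A_ann/A_cap.

Q_out ≈ 503 gal/min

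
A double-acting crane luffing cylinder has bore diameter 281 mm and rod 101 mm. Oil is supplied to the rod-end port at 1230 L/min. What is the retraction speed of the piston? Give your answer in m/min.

v ≈ 22.8 m/min

Rod-side annular area A_ann = π/4 × (281² − 101²) = 54000 mm^2
Flow into the rod-end port fills the annular volume.
v = Q / A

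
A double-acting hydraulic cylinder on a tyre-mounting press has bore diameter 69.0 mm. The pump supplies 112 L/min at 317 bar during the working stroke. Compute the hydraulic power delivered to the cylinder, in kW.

W ≈ 59.2 kW

Hydraulic power = P × Q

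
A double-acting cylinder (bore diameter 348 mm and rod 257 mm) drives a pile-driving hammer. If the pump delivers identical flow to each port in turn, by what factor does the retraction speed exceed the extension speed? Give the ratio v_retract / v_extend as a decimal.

Cap-side area A_cap = π/4 × (348 mm)² = 95110 mm^2
Rod-side annular area A_ann = π/4 × (348² − 257²) = 43240 mm^2
For equal Q, v ∝ 1/A, so v_ret/v_ext = A_cap/A_ann.

v_ret/v_ext ≈ 2.20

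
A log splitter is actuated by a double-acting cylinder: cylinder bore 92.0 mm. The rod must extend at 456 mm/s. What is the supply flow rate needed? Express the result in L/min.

Q ≈ 182 L/min

Cap-side area A_cap = π/4 × (92.0 mm)² = 6648 mm^2
Q = A × v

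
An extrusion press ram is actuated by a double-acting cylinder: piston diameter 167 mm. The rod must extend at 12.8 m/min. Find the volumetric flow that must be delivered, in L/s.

Q ≈ 4.67 L/s

Cap-side area A_cap = π/4 × (167 mm)² = 21900 mm^2
Q = A × v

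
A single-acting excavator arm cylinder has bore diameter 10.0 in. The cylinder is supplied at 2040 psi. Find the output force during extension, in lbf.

F ≈ 1.60e5 lbf

Cap-side area A_cap = π/4 × (10.0 in)² = 78.54 in^2
F = P × A_cap = 2040 psi × A_cap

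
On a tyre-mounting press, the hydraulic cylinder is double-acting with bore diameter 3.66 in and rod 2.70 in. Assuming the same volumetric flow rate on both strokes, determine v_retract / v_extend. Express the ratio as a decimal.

v_ret/v_ext ≈ 2.19

Cap-side area A_cap = π/4 × (3.66 in)² = 10.52 in^2
Rod-side annular area A_ann = π/4 × (3.66² − 2.70²) = 4.795 in^2
For equal Q, v ∝ 1/A, so v_ret/v_ext = A_cap/A_ann.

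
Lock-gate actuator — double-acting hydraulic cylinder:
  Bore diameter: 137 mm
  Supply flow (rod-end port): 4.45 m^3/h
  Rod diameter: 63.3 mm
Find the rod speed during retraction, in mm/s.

v ≈ 107 mm/s

Rod-side annular area A_ann = π/4 × (137² − 63.3²) = 11590 mm^2
Flow into the rod-end port fills the annular volume.
v = Q / A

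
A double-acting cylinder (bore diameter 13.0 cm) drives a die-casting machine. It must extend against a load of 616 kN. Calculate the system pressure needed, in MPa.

P ≈ 46.4 MPa

Cap-side area A_cap = π/4 × (13.0 cm)² = 132.7 cm^2
P = F / A = 616 kN / A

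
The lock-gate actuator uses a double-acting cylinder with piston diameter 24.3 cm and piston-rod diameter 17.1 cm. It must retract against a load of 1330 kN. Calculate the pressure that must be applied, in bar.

P ≈ 568 bar

Rod-side annular area A_ann = π/4 × (24.3² − 17.1²) = 234.1 cm^2
Retraction: pressure acts on the annular area.
P = F / A = 1330 kN / A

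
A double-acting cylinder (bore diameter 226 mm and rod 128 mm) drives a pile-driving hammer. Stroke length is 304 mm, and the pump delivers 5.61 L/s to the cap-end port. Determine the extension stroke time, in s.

Cap-side area A_cap = π/4 × (226 mm)² = 40110 mm^2
Swept volume V = A × L; t = V / Q = A·L / Q

t ≈ 2.17 s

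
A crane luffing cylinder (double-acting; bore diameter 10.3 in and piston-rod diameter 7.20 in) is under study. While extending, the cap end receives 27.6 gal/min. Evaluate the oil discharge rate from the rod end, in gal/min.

Q_out ≈ 14.1 gal/min

Cap-side area A_cap = π/4 × (10.3 in)² = 83.32 in^2
Rod-side annular area A_ann = π/4 × (10.3² − 7.20²) = 42.61 in^2
Piston speed v = Q_in/A_cap; rod-end outflow Q_out = v × A_ann = Q_in × A_ann/A_cap.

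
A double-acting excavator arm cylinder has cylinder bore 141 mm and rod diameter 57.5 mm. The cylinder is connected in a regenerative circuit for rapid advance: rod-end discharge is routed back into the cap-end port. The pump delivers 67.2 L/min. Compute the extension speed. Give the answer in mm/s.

In regeneration the rod-end outflow joins the pump flow into the cap end, so the net volume the pump must supply per unit advance equals the rod cross-section area.
Rod cross-section A_rod = π/4 × (57.5 mm)² = 2597 mm^2
v = Q_pump / A_rod

v ≈ 431 mm/s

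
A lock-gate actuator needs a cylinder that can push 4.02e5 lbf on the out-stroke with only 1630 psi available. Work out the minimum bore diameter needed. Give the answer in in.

Extension force acts on the full piston face: F = P × (π/4)D².
D = √(4F / (πP)) = √(4 × 4.02e5 lbf / (π × 1630 psi))

D ≈ 17.7 in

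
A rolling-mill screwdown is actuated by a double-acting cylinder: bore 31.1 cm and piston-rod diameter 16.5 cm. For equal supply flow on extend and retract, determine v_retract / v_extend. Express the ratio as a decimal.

v_ret/v_ext ≈ 1.39

Cap-side area A_cap = π/4 × (31.1 cm)² = 759.6 cm^2
Rod-side annular area A_ann = π/4 × (31.1² − 16.5²) = 545.8 cm^2
For equal Q, v ∝ 1/A, so v_ret/v_ext = A_cap/A_ann.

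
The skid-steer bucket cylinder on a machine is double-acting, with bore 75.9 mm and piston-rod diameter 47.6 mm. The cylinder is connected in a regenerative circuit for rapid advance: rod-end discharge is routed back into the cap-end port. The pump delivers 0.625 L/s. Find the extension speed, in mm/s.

v ≈ 351 mm/s

In regeneration the rod-end outflow joins the pump flow into the cap end, so the net volume the pump must supply per unit advance equals the rod cross-section area.
Rod cross-section A_rod = π/4 × (47.6 mm)² = 1780 mm^2
v = Q_pump / A_rod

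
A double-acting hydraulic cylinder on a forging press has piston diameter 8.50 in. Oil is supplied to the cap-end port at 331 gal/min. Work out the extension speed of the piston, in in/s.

Cap-side area A_cap = π/4 × (8.50 in)² = 56.75 in^2
v = Q / A

v ≈ 22.5 in/s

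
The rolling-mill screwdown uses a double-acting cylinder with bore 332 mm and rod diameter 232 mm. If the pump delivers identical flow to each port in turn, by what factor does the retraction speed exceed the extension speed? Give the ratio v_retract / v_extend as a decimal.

Cap-side area A_cap = π/4 × (332 mm)² = 86570 mm^2
Rod-side annular area A_ann = π/4 × (332² − 232²) = 44300 mm^2
For equal Q, v ∝ 1/A, so v_ret/v_ext = A_cap/A_ann.

v_ret/v_ext ≈ 1.95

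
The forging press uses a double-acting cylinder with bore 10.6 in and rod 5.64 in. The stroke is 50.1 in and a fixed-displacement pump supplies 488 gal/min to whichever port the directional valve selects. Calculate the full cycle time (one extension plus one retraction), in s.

t ≈ 4.04 s

Cap-side area A_cap = π/4 × (10.6 in)² = 88.25 in^2
Rod-side annular area A_ann = π/4 × (10.6² − 5.64²) = 63.26 in^2
t_ext = A_cap·L/Q = 2.353 s
t_ret = A_ann·L/Q = 1.687 s
t_cycle = t_ext + t_ret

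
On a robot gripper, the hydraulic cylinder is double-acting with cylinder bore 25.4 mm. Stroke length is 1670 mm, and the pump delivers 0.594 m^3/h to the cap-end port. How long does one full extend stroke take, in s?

Cap-side area A_cap = π/4 × (25.4 mm)² = 506.7 mm^2
Swept volume V = A × L; t = V / Q = A·L / Q

t ≈ 5.13 s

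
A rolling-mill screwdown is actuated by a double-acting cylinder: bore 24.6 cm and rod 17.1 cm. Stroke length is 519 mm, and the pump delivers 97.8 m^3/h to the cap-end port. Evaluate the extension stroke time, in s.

t ≈ 0.908 s

Cap-side area A_cap = π/4 × (24.6 cm)² = 475.3 cm^2
Swept volume V = A × L; t = V / Q = A·L / Q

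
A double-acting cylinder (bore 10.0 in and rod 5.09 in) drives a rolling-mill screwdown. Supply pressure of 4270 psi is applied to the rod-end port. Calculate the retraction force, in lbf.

F ≈ 2.48e5 lbf

Rod-side annular area A_ann = π/4 × (10.0² − 5.09²) = 58.19 in^2
On retraction the pressure acts on the annular area (bore minus rod).
F = P × A_ann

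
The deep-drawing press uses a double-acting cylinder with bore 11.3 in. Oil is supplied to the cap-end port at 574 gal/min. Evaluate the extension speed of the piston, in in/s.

v ≈ 22.0 in/s

Cap-side area A_cap = π/4 × (11.3 in)² = 100.3 in^2
v = Q / A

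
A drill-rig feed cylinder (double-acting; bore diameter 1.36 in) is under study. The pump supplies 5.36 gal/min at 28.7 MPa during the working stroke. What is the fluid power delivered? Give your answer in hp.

Hydraulic power = P × Q

W ≈ 13.0 hp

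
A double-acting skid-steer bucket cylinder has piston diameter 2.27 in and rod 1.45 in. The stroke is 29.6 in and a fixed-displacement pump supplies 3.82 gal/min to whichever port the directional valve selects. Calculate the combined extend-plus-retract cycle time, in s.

t ≈ 13.0 s

Cap-side area A_cap = π/4 × (2.27 in)² = 4.047 in^2
Rod-side annular area A_ann = π/4 × (2.27² − 1.45²) = 2.396 in^2
t_ext = A_cap·L/Q = 8.145 s
t_ret = A_ann·L/Q = 4.822 s
t_cycle = t_ext + t_ret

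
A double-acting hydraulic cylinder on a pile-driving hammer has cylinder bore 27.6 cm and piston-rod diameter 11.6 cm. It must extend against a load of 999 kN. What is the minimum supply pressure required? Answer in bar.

Cap-side area A_cap = π/4 × (27.6 cm)² = 598.3 cm^2
P = F / A = 999 kN / A

P ≈ 167 bar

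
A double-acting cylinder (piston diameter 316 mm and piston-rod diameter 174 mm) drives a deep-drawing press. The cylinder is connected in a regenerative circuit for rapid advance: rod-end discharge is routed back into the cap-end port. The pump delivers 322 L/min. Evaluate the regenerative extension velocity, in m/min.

v ≈ 13.5 m/min

In regeneration the rod-end outflow joins the pump flow into the cap end, so the net volume the pump must supply per unit advance equals the rod cross-section area.
Rod cross-section A_rod = π/4 × (174 mm)² = 23780 mm^2
v = Q_pump / A_rod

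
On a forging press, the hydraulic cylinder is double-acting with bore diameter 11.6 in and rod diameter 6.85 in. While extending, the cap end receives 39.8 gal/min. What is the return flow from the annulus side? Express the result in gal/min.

Cap-side area A_cap = π/4 × (11.6 in)² = 105.7 in^2
Rod-side annular area A_ann = π/4 × (11.6² − 6.85²) = 68.83 in^2
Piston speed v = Q_in/A_cap; rod-end outflow Q_out = v × A_ann = Q_in × A_ann/A_cap.

Q_out ≈ 25.9 gal/min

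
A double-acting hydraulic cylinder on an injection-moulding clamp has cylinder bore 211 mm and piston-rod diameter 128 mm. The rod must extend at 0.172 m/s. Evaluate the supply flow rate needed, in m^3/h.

Q ≈ 21.7 m^3/h

Cap-side area A_cap = π/4 × (211 mm)² = 34970 mm^2
Q = A × v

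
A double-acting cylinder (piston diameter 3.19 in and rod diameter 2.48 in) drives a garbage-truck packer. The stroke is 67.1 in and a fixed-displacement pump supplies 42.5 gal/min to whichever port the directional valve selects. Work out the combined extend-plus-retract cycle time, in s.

t ≈ 4.57 s

Cap-side area A_cap = π/4 × (3.19 in)² = 7.992 in^2
Rod-side annular area A_ann = π/4 × (3.19² − 2.48²) = 3.162 in^2
t_ext = A_cap·L/Q = 3.278 s
t_ret = A_ann·L/Q = 1.297 s
t_cycle = t_ext + t_ret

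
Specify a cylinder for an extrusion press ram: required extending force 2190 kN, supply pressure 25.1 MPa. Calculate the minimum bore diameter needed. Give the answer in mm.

D ≈ 333 mm

Extension force acts on the full piston face: F = P × (π/4)D².
D = √(4F / (πP)) = √(4 × 2190 kN / (π × 25.1 MPa))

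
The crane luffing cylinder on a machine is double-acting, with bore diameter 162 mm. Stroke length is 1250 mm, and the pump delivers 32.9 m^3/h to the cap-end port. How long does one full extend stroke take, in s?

t ≈ 2.82 s

Cap-side area A_cap = π/4 × (162 mm)² = 20610 mm^2
Swept volume V = A × L; t = V / Q = A·L / Q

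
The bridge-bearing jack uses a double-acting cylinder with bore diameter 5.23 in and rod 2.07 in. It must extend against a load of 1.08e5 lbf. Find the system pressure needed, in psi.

P ≈ 5030 psi

Cap-side area A_cap = π/4 × (5.23 in)² = 21.48 in^2
P = F / A = 1.08e5 lbf / A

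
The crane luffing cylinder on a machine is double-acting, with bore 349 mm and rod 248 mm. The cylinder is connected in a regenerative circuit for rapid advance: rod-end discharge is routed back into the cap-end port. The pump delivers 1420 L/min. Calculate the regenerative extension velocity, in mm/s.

v ≈ 490 mm/s

In regeneration the rod-end outflow joins the pump flow into the cap end, so the net volume the pump must supply per unit advance equals the rod cross-section area.
Rod cross-section A_rod = π/4 × (248 mm)² = 48310 mm^2
v = Q_pump / A_rod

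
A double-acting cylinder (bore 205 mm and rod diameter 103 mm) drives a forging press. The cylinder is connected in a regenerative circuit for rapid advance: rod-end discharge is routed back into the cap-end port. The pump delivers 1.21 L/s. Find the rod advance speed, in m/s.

In regeneration the rod-end outflow joins the pump flow into the cap end, so the net volume the pump must supply per unit advance equals the rod cross-section area.
Rod cross-section A_rod = π/4 × (103 mm)² = 8332 mm^2
v = Q_pump / A_rod

v ≈ 0.145 m/s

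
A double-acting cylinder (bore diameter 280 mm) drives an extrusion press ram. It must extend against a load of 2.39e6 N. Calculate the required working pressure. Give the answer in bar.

Cap-side area A_cap = π/4 × (280 mm)² = 61580 mm^2
P = F / A = 2.39e6 N / A

P ≈ 388 bar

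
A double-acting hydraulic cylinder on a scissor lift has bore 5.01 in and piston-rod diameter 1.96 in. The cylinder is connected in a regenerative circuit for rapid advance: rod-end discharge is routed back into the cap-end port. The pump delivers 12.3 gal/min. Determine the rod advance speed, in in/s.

v ≈ 15.7 in/s

In regeneration the rod-end outflow joins the pump flow into the cap end, so the net volume the pump must supply per unit advance equals the rod cross-section area.
Rod cross-section A_rod = π/4 × (1.96 in)² = 3.017 in^2
v = Q_pump / A_rod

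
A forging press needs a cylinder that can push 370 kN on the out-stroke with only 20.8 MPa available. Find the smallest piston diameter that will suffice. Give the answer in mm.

Extension force acts on the full piston face: F = P × (π/4)D².
D = √(4F / (πP)) = √(4 × 370 kN / (π × 20.8 MPa))

D ≈ 150 mm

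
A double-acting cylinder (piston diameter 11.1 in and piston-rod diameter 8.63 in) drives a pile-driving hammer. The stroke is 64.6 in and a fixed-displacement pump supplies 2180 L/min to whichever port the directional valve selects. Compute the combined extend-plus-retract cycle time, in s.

t ≈ 3.93 s

Cap-side area A_cap = π/4 × (11.1 in)² = 96.77 in^2
Rod-side annular area A_ann = π/4 × (11.1² − 8.63²) = 38.27 in^2
t_ext = A_cap·L/Q = 2.819 s
t_ret = A_ann·L/Q = 1.115 s
t_cycle = t_ext + t_ret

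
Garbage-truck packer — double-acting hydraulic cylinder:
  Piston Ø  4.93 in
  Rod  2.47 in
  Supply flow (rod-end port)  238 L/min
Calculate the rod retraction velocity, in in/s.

Rod-side annular area A_ann = π/4 × (4.93² − 2.47²) = 14.30 in^2
Flow into the rod-end port fills the annular volume.
v = Q / A

v ≈ 16.9 in/s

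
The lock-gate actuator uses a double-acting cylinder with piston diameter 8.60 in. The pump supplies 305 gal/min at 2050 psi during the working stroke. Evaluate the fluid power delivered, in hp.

Hydraulic power = P × Q

W ≈ 365 hp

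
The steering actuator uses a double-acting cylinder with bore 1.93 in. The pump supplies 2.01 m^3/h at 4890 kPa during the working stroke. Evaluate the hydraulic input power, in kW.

Hydraulic power = P × Q

W ≈ 2.73 kW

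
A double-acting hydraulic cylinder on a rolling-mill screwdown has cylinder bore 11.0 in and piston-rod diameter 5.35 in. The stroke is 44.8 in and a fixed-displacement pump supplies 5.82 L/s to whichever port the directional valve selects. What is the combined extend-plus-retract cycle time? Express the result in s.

Cap-side area A_cap = π/4 × (11.0 in)² = 95.03 in^2
Rod-side annular area A_ann = π/4 × (11.0² − 5.35²) = 72.55 in^2
t_ext = A_cap·L/Q = 11.99 s
t_ret = A_ann·L/Q = 9.152 s
t_cycle = t_ext + t_ret

t ≈ 21.1 s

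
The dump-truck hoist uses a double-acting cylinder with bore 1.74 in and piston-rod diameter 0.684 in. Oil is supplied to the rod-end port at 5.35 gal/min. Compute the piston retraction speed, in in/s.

Rod-side annular area A_ann = π/4 × (1.74² − 0.684²) = 2.010 in^2
Flow into the rod-end port fills the annular volume.
v = Q / A

v ≈ 10.2 in/s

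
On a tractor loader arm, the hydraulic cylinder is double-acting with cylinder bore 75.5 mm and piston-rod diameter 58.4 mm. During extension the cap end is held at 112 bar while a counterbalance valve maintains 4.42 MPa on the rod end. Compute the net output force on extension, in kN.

Cap-side area A_cap = π/4 × (75.5 mm)² = 4477 mm^2
Rod-side annular area A_ann = π/4 × (75.5² − 58.4²) = 1798 mm^2
Net thrust = P_cap·A_cap − P_rod·A_ann = 50.14 kN − 7.949 kN

F ≈ 42.2 kN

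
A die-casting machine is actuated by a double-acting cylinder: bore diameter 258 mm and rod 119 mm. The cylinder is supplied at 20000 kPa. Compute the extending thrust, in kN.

F ≈ 1050 kN

Cap-side area A_cap = π/4 × (258 mm)² = 52280 mm^2
F = P × A_cap = 20000 kPa × A_cap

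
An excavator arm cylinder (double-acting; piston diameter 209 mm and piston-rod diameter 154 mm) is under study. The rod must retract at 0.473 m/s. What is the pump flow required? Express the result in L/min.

Rod-side annular area A_ann = π/4 × (209² − 154²) = 15680 mm^2
Q = A × v

Q ≈ 445 L/min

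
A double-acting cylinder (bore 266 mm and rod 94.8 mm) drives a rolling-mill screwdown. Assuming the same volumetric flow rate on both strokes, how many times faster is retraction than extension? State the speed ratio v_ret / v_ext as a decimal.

v_ret/v_ext ≈ 1.15

Cap-side area A_cap = π/4 × (266 mm)² = 55570 mm^2
Rod-side annular area A_ann = π/4 × (266² − 94.8²) = 48510 mm^2
For equal Q, v ∝ 1/A, so v_ret/v_ext = A_cap/A_ann.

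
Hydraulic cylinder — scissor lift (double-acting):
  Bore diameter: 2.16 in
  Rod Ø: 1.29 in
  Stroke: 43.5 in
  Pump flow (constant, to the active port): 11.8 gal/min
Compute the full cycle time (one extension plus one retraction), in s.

Cap-side area A_cap = π/4 × (2.16 in)² = 3.664 in^2
Rod-side annular area A_ann = π/4 × (2.16² − 1.29²) = 2.357 in^2
t_ext = A_cap·L/Q = 3.509 s
t_ret = A_ann·L/Q = 2.257 s
t_cycle = t_ext + t_ret

t ≈ 5.77 s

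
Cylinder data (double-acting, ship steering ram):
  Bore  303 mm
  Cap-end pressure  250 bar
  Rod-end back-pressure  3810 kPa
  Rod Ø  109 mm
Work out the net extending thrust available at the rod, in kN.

Cap-side area A_cap = π/4 × (303 mm)² = 72110 mm^2
Rod-side annular area A_ann = π/4 × (303² − 109²) = 62780 mm^2
Net thrust = P_cap·A_cap − P_rod·A_ann = 1803 kN − 239.2 kN

F ≈ 1560 kN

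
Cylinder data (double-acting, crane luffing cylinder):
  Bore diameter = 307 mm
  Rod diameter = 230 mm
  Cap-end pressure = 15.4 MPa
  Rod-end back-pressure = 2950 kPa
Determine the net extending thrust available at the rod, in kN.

F ≈ 1040 kN

Cap-side area A_cap = π/4 × (307 mm)² = 74020 mm^2
Rod-side annular area A_ann = π/4 × (307² − 230²) = 32480 mm^2
Net thrust = P_cap·A_cap − P_rod·A_ann = 1140 kN − 95.80 kN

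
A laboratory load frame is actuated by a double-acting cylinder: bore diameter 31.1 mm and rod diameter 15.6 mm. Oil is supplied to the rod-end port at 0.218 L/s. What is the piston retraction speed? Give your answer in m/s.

Rod-side annular area A_ann = π/4 × (31.1² − 15.6²) = 568.5 mm^2
Flow into the rod-end port fills the annular volume.
v = Q / A

v ≈ 0.383 m/s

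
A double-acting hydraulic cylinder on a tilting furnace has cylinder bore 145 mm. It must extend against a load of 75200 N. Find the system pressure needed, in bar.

Cap-side area A_cap = π/4 × (145 mm)² = 16510 mm^2
P = F / A = 75200 N / A

P ≈ 45.5 bar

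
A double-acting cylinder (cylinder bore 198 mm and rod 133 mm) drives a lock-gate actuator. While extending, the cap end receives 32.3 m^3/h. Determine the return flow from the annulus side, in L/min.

Cap-side area A_cap = π/4 × (198 mm)² = 30790 mm^2
Rod-side annular area A_ann = π/4 × (198² − 133²) = 16900 mm^2
Piston speed v = Q_in/A_cap; rod-end outflow Q_out = v × A_ann = Q_in × A_ann/A_cap.

Q_out ≈ 295 L/min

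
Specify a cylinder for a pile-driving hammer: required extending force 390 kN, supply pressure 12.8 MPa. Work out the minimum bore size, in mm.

Extension force acts on the full piston face: F = P × (π/4)D².
D = √(4F / (πP)) = √(4 × 390 kN / (π × 12.8 MPa))

D ≈ 197 mm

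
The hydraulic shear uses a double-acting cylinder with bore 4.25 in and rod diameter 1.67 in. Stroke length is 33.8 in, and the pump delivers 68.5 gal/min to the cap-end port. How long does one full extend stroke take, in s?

Cap-side area A_cap = π/4 × (4.25 in)² = 14.19 in^2
Swept volume V = A × L; t = V / Q = A·L / Q

t ≈ 1.82 s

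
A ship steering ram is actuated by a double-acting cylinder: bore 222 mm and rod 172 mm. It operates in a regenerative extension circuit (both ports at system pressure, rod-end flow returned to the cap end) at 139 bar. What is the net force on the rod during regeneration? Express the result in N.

With equal pressure on both faces, forces on the annular region cancel; the net push is pressure × rod cross-section.
Rod cross-section A_rod = π/4 × (172 mm)² = 23240 mm^2
F = P × A_rod

F ≈ 3.23e5 N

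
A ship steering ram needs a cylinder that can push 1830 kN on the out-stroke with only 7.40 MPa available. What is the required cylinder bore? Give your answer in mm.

Extension force acts on the full piston face: F = P × (π/4)D².
D = √(4F / (πP)) = √(4 × 1830 kN / (π × 7.40 MPa))

D ≈ 561 mm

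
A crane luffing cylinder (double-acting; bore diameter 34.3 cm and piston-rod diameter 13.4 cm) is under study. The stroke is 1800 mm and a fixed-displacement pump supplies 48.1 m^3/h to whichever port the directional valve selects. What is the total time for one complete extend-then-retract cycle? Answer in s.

t ≈ 23.0 s

Cap-side area A_cap = π/4 × (34.3 cm)² = 924.0 cm^2
Rod-side annular area A_ann = π/4 × (34.3² − 13.4²) = 783.0 cm^2
t_ext = A_cap·L/Q = 12.45 s
t_ret = A_ann·L/Q = 10.55 s
t_cycle = t_ext + t_ret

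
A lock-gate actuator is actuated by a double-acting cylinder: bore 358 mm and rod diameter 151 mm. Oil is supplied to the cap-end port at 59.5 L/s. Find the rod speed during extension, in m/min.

Cap-side area A_cap = π/4 × (358 mm)² = 1.007e5 mm^2
v = Q / A

v ≈ 35.5 m/min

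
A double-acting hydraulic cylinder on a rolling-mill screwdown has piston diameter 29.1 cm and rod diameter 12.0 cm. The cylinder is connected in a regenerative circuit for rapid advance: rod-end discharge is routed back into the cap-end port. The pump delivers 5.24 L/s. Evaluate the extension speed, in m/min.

In regeneration the rod-end outflow joins the pump flow into the cap end, so the net volume the pump must supply per unit advance equals the rod cross-section area.
Rod cross-section A_rod = π/4 × (12.0 cm)² = 113.1 cm^2
v = Q_pump / A_rod

v ≈ 27.8 m/min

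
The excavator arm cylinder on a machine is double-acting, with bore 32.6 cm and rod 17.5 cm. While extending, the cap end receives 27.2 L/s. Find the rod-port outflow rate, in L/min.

Cap-side area A_cap = π/4 × (32.6 cm)² = 834.7 cm^2
Rod-side annular area A_ann = π/4 × (32.6² − 17.5²) = 594.2 cm^2
Piston speed v = Q_in/A_cap; rod-end outflow Q_out = v × A_ann = Q_in × A_ann/A_cap.

Q_out ≈ 1160 L/min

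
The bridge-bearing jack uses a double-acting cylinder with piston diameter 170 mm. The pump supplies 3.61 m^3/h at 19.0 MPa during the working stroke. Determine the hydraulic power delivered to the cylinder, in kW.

Hydraulic power = P × Q

W ≈ 19.1 kW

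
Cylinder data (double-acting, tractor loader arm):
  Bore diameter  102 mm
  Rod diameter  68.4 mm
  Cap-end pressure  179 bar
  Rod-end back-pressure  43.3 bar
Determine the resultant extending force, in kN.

Cap-side area A_cap = π/4 × (102 mm)² = 8171 mm^2
Rod-side annular area A_ann = π/4 × (102² − 68.4²) = 4497 mm^2
Net thrust = P_cap·A_cap − P_rod·A_ann = 146.3 kN − 19.47 kN

F ≈ 127 kN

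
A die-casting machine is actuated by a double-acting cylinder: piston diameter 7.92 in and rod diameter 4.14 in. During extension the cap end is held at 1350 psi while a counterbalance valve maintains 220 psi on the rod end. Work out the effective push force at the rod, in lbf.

F ≈ 58600 lbf

Cap-side area A_cap = π/4 × (7.92 in)² = 49.27 in^2
Rod-side annular area A_ann = π/4 × (7.92² − 4.14²) = 35.80 in^2
Net thrust = P_cap·A_cap − P_rod·A_ann = 66510 lbf − 7877 lbf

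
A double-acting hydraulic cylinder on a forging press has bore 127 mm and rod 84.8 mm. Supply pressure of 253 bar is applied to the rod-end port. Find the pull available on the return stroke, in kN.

F ≈ 178 kN

Rod-side annular area A_ann = π/4 × (127² − 84.8²) = 7020 mm^2
On retraction the pressure acts on the annular area (bore minus rod).
F = P × A_ann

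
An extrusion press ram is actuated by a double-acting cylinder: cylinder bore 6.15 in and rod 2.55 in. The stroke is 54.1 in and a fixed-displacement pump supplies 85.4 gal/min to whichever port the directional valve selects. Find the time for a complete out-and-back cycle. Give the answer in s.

Cap-side area A_cap = π/4 × (6.15 in)² = 29.71 in^2
Rod-side annular area A_ann = π/4 × (6.15² − 2.55²) = 24.60 in^2
t_ext = A_cap·L/Q = 4.888 s
t_ret = A_ann·L/Q = 4.048 s
t_cycle = t_ext + t_ret

t ≈ 8.94 s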